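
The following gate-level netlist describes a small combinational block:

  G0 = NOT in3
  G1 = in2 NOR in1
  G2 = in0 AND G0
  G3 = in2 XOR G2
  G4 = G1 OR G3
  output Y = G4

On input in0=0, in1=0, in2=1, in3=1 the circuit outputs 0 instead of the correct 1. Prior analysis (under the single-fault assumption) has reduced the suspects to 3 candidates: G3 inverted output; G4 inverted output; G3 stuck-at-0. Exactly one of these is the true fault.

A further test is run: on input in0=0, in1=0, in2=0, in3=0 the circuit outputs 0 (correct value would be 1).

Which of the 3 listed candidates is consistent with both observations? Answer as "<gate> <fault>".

Evaluate each candidate on input in0=0, in1=0, in2=0, in3=0:
  G3 inverted output: G0=1, G1=1, G2=0, G3=1 [inverted output], G4=1 → 1 — eliminated
  G4 inverted output: G0=1, G1=1, G2=0, G3=0, G4=0 [inverted output] → 0 — matches
  G3 stuck-at-0: G0=1, G1=1, G2=0, G3=0 [stuck-at-0], G4=1 → 1 — eliminated
Only G4 inverted output reproduces the observed 0.

G4 inverted output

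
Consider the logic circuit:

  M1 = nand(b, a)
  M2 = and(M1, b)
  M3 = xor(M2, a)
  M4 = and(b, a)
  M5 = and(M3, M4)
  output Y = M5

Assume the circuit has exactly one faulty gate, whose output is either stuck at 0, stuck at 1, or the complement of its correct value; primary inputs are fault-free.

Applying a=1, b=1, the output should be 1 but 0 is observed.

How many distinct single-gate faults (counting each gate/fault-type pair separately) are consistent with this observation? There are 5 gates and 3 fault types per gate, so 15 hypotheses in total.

Fault-free: M1=0, M2=0, M3=1, M4=1, M5=1 → 1. Observed 0.
  M1: stuck-at-1, inverted output ✓; others ✗
  M2: stuck-at-1, inverted output ✓; others ✗
  M3: stuck-at-0, inverted output ✓; others ✗
  M4: stuck-at-0, inverted output ✓; others ✗
  M5: stuck-at-0, inverted output ✓; others ✗
Consistent faults: {M1 stuck-at-1, M1 inverted output, M2 stuck-at-1, M2 inverted output, M3 stuck-at-0, M3 inverted output, M4 stuck-at-0, M4 inverted output, M5 stuck-at-0, M5 inverted output} — 10 in all.

10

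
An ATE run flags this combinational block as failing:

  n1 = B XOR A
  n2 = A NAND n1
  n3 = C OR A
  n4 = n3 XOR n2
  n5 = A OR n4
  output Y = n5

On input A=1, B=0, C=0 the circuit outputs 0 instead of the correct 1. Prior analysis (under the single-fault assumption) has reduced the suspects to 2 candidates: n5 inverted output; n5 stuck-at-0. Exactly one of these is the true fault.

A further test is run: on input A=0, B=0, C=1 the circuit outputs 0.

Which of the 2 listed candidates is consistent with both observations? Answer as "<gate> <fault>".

n5 stuck-at-0

Evaluate each candidate on input A=0, B=0, C=1:
  n5 inverted output: n1=0, n2=1, n3=1, n4=0, n5=1 [inverted output] → 1 — eliminated
  n5 stuck-at-0: n1=0, n2=1, n3=1, n4=0, n5=0 [stuck-at-0] → 0 — matches
Only n5 stuck-at-0 reproduces the observed 0.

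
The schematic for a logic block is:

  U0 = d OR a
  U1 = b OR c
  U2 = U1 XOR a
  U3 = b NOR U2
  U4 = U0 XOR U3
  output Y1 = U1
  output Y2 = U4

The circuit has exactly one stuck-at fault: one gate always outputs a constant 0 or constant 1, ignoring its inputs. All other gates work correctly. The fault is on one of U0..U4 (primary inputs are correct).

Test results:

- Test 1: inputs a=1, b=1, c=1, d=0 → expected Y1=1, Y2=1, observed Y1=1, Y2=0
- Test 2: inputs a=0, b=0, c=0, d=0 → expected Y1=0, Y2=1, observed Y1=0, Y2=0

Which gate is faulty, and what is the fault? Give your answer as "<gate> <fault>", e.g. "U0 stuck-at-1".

Fault-free values for test 1 (a=1, b=1, c=1, d=0): U0=1, U1=1, U2=0, U3=0, U4=1, giving Y1=1, Y2=1. Observed Y1=1, Y2=0.
Test 1: faults giving observed Y1=1, Y2=0 are {U0 stuck-at-0, U3 stuck-at-1, U4 stuck-at-0}.
Test 2 (a=0, b=0, c=0, d=0): fault-free U0=0, U1=0, U2=0, U3=1, U4=1 → Y1=0, Y2=1; observed Y1=0, Y2=0. Eliminates U0 stuck-at-0, U3 stuck-at-1.
Only U4 stuck-at-0 is consistent with every test.

U4 stuck-at-0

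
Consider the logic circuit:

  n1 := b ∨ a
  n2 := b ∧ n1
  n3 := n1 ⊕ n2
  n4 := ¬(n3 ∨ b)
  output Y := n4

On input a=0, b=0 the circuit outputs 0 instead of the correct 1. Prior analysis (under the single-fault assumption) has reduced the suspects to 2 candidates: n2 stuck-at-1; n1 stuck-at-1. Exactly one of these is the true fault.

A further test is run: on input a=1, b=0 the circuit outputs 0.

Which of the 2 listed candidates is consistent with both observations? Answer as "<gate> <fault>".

Evaluate each candidate on input a=1, b=0:
  n2 stuck-at-1: n1=1, n2=1 [stuck-at-1], n3=0, n4=1 → 1 — eliminated
  n1 stuck-at-1: n1=1 [stuck-at-1], n2=0, n3=1, n4=0 → 0 — matches
Only n1 stuck-at-1 reproduces the observed 0.

n1 stuck-at-1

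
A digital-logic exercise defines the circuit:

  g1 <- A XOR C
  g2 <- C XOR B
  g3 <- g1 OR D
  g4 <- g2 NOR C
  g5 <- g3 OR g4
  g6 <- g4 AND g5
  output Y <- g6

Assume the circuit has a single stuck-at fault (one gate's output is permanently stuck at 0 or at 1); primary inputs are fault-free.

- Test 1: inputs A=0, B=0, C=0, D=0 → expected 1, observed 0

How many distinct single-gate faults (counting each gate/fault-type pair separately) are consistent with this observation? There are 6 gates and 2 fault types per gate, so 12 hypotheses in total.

Fault-free: g1=0, g2=0, g3=0, g4=1, g5=1, g6=1 → 1. Observed 0.
  g1 stuck-at-0: output 1 ✗
  g1 stuck-at-1: output 1 ✗
  g2 stuck-at-0: output 1 ✗
  g2 stuck-at-1: output 0 ✓
  g3 stuck-at-0: output 1 ✗
  g3 stuck-at-1: output 1 ✗
  g4 stuck-at-0: output 0 ✓
  g4 stuck-at-1: output 1 ✗
  g5 stuck-at-0: output 0 ✓
  g5 stuck-at-1: output 1 ✗
  g6 stuck-at-0: output 0 ✓
  g6 stuck-at-1: output 1 ✗
Consistent faults: {g2 stuck-at-1, g4 stuck-at-0, g5 stuck-at-0, g6 stuck-at-0} — 4 in all.

4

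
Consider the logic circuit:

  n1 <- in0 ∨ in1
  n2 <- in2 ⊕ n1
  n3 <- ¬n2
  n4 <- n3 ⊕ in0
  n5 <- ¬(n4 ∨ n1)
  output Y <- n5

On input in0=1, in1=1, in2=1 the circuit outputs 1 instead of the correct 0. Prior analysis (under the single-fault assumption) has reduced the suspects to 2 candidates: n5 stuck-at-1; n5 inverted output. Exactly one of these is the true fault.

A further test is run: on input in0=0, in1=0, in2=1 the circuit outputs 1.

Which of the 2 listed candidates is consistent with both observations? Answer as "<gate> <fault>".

n5 stuck-at-1

Evaluate each candidate on input in0=0, in1=0, in2=1:
  n5 stuck-at-1: n1=0, n2=1, n3=0, n4=0, n5=1 [stuck-at-1] → 1 — matches
  n5 inverted output: n1=0, n2=1, n3=0, n4=0, n5=0 [inverted output] → 0 — eliminated
Only n5 stuck-at-1 reproduces the observed 1.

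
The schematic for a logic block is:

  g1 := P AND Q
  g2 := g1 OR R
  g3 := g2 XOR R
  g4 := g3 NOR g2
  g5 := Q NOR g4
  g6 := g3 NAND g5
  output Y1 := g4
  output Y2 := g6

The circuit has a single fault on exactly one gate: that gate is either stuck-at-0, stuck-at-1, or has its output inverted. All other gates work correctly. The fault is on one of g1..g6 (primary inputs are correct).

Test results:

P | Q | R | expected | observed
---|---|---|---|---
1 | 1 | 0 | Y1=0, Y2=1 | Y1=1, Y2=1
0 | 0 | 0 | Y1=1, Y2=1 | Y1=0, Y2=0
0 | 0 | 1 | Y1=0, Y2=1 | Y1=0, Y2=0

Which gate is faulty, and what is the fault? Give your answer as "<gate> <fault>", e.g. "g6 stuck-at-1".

g2 inverted output

Fault-free values for test 1 (P=1, Q=1, R=0): g1=1, g2=1, g3=1, g4=0, g5=0, g6=1, giving Y1=0, Y2=1. Observed Y1=1, Y2=1.
Test 1: faults giving observed Y1=1, Y2=1 are {g1 stuck-at-0, g1 inverted output, g2 stuck-at-0, g2 inverted output, g4 stuck-at-1, g4 inverted output}.
Test 2 (P=0, Q=0, R=0): fault-free g1=0, g2=0, g3=0, g4=1, g5=0, g6=1 → Y1=1, Y2=1; observed Y1=0, Y2=0. Eliminates g1 stuck-at-0, g2 stuck-at-0, g4 stuck-at-1, g4 inverted output.
Test 3 (P=0, Q=0, R=1): fault-free g1=0, g2=1, g3=0, g4=0, g5=1, g6=1 → Y1=0, Y2=1; observed Y1=0, Y2=0. Eliminates g1 inverted output.
Only g2 inverted output is consistent with every test.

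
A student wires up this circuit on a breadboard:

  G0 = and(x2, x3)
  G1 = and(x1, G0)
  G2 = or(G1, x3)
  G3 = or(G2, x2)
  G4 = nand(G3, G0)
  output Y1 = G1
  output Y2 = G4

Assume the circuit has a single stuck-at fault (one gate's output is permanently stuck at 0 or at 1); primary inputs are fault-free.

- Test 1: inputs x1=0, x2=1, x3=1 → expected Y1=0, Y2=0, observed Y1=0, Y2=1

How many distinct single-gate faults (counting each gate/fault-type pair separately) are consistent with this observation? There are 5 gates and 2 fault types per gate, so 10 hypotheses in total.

Fault-free: G0=1, G1=0, G2=1, G3=1, G4=0 → Y1=0, Y2=0. Observed Y1=0, Y2=1.
  G0 stuck-at-0: output Y1=0, Y2=1 ✓
  G0 stuck-at-1: output Y1=0, Y2=0 ✗
  G1 stuck-at-0: output Y1=0, Y2=0 ✗
  G1 stuck-at-1: output Y1=1, Y2=0 ✗
  G2 stuck-at-0: output Y1=0, Y2=0 ✗
  G2 stuck-at-1: output Y1=0, Y2=0 ✗
  G3 stuck-at-0: output Y1=0, Y2=1 ✓
  G3 stuck-at-1: output Y1=0, Y2=0 ✗
  G4 stuck-at-0: output Y1=0, Y2=0 ✗
  G4 stuck-at-1: output Y1=0, Y2=1 ✓
Consistent faults: {G0 stuck-at-0, G3 stuck-at-0, G4 stuck-at-1} — 3 in all.

3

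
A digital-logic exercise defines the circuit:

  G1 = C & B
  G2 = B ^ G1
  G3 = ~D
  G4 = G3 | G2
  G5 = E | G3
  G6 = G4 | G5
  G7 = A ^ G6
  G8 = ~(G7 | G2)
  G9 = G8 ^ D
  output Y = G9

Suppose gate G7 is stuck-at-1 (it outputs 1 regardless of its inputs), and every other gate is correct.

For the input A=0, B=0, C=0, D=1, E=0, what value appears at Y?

Propagate with G7 forced: G1=0, G2=0, G3=0, G4=0, G5=0, G6=0, G7=1 [stuck-at-1], G8=0, G9=1.
So Y = 1. (Without the fault it would be 0.)

1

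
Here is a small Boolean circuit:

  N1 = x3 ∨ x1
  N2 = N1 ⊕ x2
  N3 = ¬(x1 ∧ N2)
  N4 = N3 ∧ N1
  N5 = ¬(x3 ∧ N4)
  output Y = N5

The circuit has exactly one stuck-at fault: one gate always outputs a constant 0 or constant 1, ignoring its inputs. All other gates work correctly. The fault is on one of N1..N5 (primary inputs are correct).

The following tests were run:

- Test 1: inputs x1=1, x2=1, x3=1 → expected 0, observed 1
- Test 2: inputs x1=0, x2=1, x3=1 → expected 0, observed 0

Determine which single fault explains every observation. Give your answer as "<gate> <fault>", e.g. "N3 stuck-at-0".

N2 stuck-at-1

Fault-free values for test 1 (x1=1, x2=1, x3=1): N1=1, N2=0, N3=1, N4=1, N5=0, giving Y=0. Observed 1.
Test 1: faults giving observed 1 are {N1 stuck-at-0, N2 stuck-at-1, N3 stuck-at-0, N4 stuck-at-0, N5 stuck-at-1}.
Test 2 (x1=0, x2=1, x3=1): fault-free N1=1, N2=0, N3=1, N4=1, N5=0 → 0; observed 0. Eliminates N1 stuck-at-0, N3 stuck-at-0, N4 stuck-at-0, N5 stuck-at-1.
Only N2 stuck-at-1 is consistent with every test.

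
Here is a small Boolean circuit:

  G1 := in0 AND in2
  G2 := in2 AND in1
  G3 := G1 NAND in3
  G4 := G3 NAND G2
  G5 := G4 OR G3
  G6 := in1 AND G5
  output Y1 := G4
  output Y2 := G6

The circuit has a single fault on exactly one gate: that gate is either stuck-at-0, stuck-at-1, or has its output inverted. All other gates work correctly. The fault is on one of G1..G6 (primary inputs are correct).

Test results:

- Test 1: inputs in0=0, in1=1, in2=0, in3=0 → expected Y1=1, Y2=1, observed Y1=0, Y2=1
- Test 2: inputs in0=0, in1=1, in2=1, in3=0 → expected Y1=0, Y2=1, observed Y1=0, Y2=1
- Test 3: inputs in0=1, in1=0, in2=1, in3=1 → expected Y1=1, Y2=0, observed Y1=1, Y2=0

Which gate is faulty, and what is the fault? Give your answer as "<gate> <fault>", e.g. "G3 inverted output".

Fault-free values for test 1 (in0=0, in1=1, in2=0, in3=0): G1=0, G2=0, G3=1, G4=1, G5=1, G6=1, giving Y1=1, Y2=1. Observed Y1=0, Y2=1.
Test 1: faults giving observed Y1=0, Y2=1 are {G2 stuck-at-1, G2 inverted output, G4 stuck-at-0, G4 inverted output}.
Test 2 (in0=0, in1=1, in2=1, in3=0): fault-free G1=0, G2=1, G3=1, G4=0, G5=1, G6=1 → Y1=0, Y2=1; observed Y1=0, Y2=1. Eliminates G2 inverted output, G4 inverted output.
Test 3 (in0=1, in1=0, in2=1, in3=1): fault-free G1=1, G2=0, G3=0, G4=1, G5=1, G6=0 → Y1=1, Y2=0; observed Y1=1, Y2=0. Eliminates G4 stuck-at-0.
Only G2 stuck-at-1 is consistent with every test.

G2 stuck-at-1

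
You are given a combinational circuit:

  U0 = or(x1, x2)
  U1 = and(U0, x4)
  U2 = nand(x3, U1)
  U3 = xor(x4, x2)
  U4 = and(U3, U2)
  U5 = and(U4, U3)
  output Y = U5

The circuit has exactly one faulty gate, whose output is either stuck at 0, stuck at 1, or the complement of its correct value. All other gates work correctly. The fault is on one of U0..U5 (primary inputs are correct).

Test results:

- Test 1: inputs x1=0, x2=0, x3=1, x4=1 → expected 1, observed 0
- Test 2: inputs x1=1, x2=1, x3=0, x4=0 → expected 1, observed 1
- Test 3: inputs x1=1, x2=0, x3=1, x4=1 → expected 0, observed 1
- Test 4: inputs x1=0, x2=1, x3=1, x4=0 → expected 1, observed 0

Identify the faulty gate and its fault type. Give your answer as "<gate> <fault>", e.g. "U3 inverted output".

Fault-free values for test 1 (x1=0, x2=0, x3=1, x4=1): U0=0, U1=0, U2=1, U3=1, U4=1, U5=1, giving Y=1. Observed 0.
Test 1: faults giving observed 0 are {U0 stuck-at-1, U0 inverted output, U1 stuck-at-1, U1 inverted output, U2 stuck-at-0, U2 inverted output, U3 stuck-at-0, U3 inverted output, U4 stuck-at-0, U4 inverted output, U5 stuck-at-0, U5 inverted output}.
Test 2 (x1=1, x2=1, x3=0, x4=0): fault-free U0=1, U1=0, U2=1, U3=1, U4=1, U5=1 → 1; observed 1. Eliminates U2 stuck-at-0, U2 inverted output, U3 stuck-at-0, U3 inverted output, U4 stuck-at-0, U4 inverted output, U5 stuck-at-0, U5 inverted output.
Test 3 (x1=1, x2=0, x3=1, x4=1): fault-free U0=1, U1=1, U2=0, U3=1, U4=0, U5=0 → 0; observed 1. Eliminates U0 stuck-at-1, U1 stuck-at-1.
Test 4 (x1=0, x2=1, x3=1, x4=0): fault-free U0=1, U1=0, U2=1, U3=1, U4=1, U5=1 → 1; observed 0. Eliminates U0 inverted output.
Only U1 inverted output is consistent with every test.

U1 inverted output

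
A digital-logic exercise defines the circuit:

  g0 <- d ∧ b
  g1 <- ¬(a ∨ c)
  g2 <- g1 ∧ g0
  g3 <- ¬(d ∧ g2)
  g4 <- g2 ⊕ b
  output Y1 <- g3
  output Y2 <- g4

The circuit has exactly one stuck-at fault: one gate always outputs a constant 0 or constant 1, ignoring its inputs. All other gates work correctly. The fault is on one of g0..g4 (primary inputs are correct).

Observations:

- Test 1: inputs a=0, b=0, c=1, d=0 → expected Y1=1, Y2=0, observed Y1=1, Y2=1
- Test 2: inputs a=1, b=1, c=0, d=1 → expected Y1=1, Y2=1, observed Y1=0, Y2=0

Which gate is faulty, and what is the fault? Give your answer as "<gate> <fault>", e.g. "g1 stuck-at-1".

Fault-free values for test 1 (a=0, b=0, c=1, d=0): g0=0, g1=0, g2=0, g3=1, g4=0, giving Y1=1, Y2=0. Observed Y1=1, Y2=1.
Test 1: faults giving observed Y1=1, Y2=1 are {g2 stuck-at-1, g4 stuck-at-1}.
Test 2 (a=1, b=1, c=0, d=1): fault-free g0=1, g1=0, g2=0, g3=1, g4=1 → Y1=1, Y2=1; observed Y1=0, Y2=0. Eliminates g4 stuck-at-1.
Only g2 stuck-at-1 is consistent with every test.

g2 stuck-at-1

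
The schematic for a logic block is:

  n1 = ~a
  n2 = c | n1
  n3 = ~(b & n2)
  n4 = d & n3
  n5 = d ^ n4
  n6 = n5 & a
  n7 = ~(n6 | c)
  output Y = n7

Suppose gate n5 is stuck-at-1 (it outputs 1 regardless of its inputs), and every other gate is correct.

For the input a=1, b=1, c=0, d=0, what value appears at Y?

Propagate with n5 forced: n1=0, n2=0, n3=1, n4=0, n5=1 [stuck-at-1], n6=1, n7=0.
So Y = 0. (Without the fault it would be 1.)

0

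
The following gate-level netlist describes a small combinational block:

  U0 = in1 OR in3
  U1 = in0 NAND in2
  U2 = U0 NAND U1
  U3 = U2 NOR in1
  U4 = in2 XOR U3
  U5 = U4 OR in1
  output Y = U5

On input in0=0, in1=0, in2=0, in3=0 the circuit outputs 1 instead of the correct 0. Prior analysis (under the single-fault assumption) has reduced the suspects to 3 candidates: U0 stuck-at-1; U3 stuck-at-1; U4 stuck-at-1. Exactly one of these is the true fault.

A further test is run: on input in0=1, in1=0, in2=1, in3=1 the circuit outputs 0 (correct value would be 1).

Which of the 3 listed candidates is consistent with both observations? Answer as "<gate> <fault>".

U3 stuck-at-1

Evaluate each candidate on input in0=1, in1=0, in2=1, in3=1:
  U0 stuck-at-1: U0=1 [stuck-at-1], U1=0, U2=1, U3=0, U4=1, U5=1 → 1 — eliminated
  U3 stuck-at-1: U0=1, U1=0, U2=1, U3=1 [stuck-at-1], U4=0, U5=0 → 0 — matches
  U4 stuck-at-1: U0=1, U1=0, U2=1, U3=0, U4=1 [stuck-at-1], U5=1 → 1 — eliminated
Only U3 stuck-at-1 reproduces the observed 0.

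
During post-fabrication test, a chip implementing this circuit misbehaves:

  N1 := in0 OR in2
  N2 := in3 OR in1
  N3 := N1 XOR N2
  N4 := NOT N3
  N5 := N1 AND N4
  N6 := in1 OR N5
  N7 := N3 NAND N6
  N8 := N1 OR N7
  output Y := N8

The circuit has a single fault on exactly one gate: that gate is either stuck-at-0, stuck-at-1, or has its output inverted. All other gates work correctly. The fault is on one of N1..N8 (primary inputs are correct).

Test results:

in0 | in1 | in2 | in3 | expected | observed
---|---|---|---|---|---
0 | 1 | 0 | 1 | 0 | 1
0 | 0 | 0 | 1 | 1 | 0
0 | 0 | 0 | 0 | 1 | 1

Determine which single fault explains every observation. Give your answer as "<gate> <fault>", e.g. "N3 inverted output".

N6 inverted output

Fault-free values for test 1 (in0=0, in1=1, in2=0, in3=1): N1=0, N2=1, N3=1, N4=0, N5=0, N6=1, N7=0, N8=0, giving Y=0. Observed 1.
Test 1: faults giving observed 1 are {N1 stuck-at-1, N1 inverted output, N2 stuck-at-0, N2 inverted output, N3 stuck-at-0, N3 inverted output, N6 stuck-at-0, N6 inverted output, N7 stuck-at-1, N7 inverted output, N8 stuck-at-1, N8 inverted output}.
Test 2 (in0=0, in1=0, in2=0, in3=1): fault-free N1=0, N2=1, N3=1, N4=0, N5=0, N6=0, N7=1, N8=1 → 1; observed 0. Eliminates N1 stuck-at-1, N1 inverted output, N2 stuck-at-0, N2 inverted output, N3 stuck-at-0, N3 inverted output, N6 stuck-at-0, N7 stuck-at-1, N8 stuck-at-1.
Test 3 (in0=0, in1=0, in2=0, in3=0): fault-free N1=0, N2=0, N3=0, N4=1, N5=0, N6=0, N7=1, N8=1 → 1; observed 1. Eliminates N7 inverted output, N8 inverted output.
Only N6 inverted output is consistent with every test.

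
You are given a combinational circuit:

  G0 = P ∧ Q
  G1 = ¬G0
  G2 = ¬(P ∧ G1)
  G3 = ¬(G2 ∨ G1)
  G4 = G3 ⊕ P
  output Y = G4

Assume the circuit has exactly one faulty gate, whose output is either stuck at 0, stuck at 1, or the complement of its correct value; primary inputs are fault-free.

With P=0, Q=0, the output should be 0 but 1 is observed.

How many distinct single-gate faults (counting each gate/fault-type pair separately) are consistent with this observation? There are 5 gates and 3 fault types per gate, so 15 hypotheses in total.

Fault-free: G0=0, G1=1, G2=1, G3=0, G4=0 → 0. Observed 1.
  G0: none of the 3 fault types match ✗
  G1: none of the 3 fault types match ✗
  G2: none of the 3 fault types match ✗
  G3: stuck-at-1, inverted output ✓; others ✗
  G4: stuck-at-1, inverted output ✓; others ✗
Consistent faults: {G3 stuck-at-1, G3 inverted output, G4 stuck-at-1, G4 inverted output} — 4 in all.

4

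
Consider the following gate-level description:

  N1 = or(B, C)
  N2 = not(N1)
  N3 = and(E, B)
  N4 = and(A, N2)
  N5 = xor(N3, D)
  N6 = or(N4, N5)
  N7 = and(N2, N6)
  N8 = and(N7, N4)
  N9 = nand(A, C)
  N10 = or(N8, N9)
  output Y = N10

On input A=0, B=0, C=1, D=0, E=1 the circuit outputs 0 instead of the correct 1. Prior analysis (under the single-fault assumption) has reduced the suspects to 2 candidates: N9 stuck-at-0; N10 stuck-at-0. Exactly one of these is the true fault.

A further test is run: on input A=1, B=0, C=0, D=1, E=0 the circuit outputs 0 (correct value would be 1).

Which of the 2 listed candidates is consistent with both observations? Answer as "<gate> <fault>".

N10 stuck-at-0

Evaluate each candidate on input A=1, B=0, C=0, D=1, E=0:
  N9 stuck-at-0: N1=0, N2=1, N3=0, N4=1, N5=1, N6=1, N7=1, N8=1, N9=0 [stuck-at-0], N10=1 → 1 — eliminated
  N10 stuck-at-0: N1=0, N2=1, N3=0, N4=1, N5=1, N6=1, N7=1, N8=1, N9=1, N10=0 [stuck-at-0] → 0 — matches
Only N10 stuck-at-0 reproduces the observed 0.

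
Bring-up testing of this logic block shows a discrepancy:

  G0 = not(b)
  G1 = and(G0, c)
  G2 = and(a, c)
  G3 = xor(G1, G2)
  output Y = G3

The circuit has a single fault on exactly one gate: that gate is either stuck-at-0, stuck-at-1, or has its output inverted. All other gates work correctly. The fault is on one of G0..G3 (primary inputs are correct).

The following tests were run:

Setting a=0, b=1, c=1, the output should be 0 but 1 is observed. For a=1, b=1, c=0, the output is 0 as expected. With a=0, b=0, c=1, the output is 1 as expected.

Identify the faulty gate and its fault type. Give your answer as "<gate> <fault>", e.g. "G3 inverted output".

G0 stuck-at-1

Fault-free values for test 1 (a=0, b=1, c=1): G0=0, G1=0, G2=0, G3=0, giving Y=0. Observed 1.
Test 1: faults giving observed 1 are {G0 stuck-at-1, G0 inverted output, G1 stuck-at-1, G1 inverted output, G2 stuck-at-1, G2 inverted output, G3 stuck-at-1, G3 inverted output}.
Test 2 (a=1, b=1, c=0): fault-free G0=0, G1=0, G2=0, G3=0 → 0; observed 0. Eliminates G1 stuck-at-1, G1 inverted output, G2 stuck-at-1, G2 inverted output, G3 stuck-at-1, G3 inverted output.
Test 3 (a=0, b=0, c=1): fault-free G0=1, G1=1, G2=0, G3=1 → 1; observed 1. Eliminates G0 inverted output.
Only G0 stuck-at-1 is consistent with every test.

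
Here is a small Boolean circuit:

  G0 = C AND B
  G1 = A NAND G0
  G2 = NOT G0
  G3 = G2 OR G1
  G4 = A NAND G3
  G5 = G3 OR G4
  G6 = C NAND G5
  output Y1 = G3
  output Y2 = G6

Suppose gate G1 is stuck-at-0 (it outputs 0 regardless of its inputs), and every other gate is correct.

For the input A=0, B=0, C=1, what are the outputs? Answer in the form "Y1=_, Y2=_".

Propagate with G1 forced: G0=0, G1=0 [stuck-at-0], G2=1, G3=1, G4=1, G5=1, G6=0.
So the outputs are Y1=1, Y2=0. (Same as the fault-free value — the fault is masked on this input.)

Y1=1, Y2=0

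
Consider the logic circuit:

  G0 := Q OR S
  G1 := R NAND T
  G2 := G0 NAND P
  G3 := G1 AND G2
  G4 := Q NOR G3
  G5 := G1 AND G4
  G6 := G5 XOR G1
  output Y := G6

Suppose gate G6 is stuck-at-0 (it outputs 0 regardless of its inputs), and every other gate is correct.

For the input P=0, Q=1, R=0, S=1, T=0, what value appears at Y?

0

Propagate with G6 forced: G0=1, G1=1, G2=1, G3=1, G4=0, G5=0, G6=0 [stuck-at-0].
So Y = 0. (Without the fault it would be 1.)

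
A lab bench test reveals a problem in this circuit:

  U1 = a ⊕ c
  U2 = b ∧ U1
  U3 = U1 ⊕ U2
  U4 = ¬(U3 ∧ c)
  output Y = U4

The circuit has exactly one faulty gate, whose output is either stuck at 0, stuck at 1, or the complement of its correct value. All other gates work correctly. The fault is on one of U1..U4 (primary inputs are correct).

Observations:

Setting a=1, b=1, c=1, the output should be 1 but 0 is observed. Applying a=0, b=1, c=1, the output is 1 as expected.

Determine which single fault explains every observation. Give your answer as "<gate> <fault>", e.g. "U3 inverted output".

Fault-free values for test 1 (a=1, b=1, c=1): U1=0, U2=0, U3=0, U4=1, giving Y=1. Observed 0.
Test 1: faults giving observed 0 are {U2 stuck-at-1, U2 inverted output, U3 stuck-at-1, U3 inverted output, U4 stuck-at-0, U4 inverted output}.
Test 2 (a=0, b=1, c=1): fault-free U1=1, U2=1, U3=0, U4=1 → 1; observed 1. Eliminates U2 inverted output, U3 stuck-at-1, U3 inverted output, U4 stuck-at-0, U4 inverted output.
Only U2 stuck-at-1 is consistent with every test.

U2 stuck-at-1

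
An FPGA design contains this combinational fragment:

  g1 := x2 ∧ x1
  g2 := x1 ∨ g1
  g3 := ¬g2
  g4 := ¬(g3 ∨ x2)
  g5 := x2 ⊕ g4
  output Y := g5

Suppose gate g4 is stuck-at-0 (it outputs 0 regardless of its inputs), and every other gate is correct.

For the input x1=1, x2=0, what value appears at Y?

Propagate with g4 forced: g1=0, g2=1, g3=0, g4=0 [stuck-at-0], g5=0.
So Y = 0. (Without the fault it would be 1.)

0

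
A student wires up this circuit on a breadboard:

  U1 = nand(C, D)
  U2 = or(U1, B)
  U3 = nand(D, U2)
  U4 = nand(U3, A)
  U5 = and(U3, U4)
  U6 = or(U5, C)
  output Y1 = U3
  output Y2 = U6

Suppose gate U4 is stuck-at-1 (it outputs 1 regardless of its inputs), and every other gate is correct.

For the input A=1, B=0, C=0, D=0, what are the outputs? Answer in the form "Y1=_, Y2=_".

Propagate with U4 forced: U1=1, U2=1, U3=1, U4=1 [stuck-at-1], U5=1, U6=1.
So the outputs are Y1=1, Y2=1. (Without the fault they would be Y1=1, Y2=0.)

Y1=1, Y2=1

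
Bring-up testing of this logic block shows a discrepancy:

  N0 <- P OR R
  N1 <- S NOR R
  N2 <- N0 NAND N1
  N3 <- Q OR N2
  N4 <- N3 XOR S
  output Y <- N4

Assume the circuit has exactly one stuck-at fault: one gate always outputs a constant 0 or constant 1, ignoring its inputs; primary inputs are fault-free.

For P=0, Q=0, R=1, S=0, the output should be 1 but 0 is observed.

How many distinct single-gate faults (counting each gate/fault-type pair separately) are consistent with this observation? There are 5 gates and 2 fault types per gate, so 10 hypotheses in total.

4

Fault-free: N0=1, N1=0, N2=1, N3=1, N4=1 → 1. Observed 0.
  N0 stuck-at-0: output 1 ✗
  N0 stuck-at-1: output 1 ✗
  N1 stuck-at-0: output 1 ✗
  N1 stuck-at-1: output 0 ✓
  N2 stuck-at-0: output 0 ✓
  N2 stuck-at-1: output 1 ✗
  N3 stuck-at-0: output 0 ✓
  N3 stuck-at-1: output 1 ✗
  N4 stuck-at-0: output 0 ✓
  N4 stuck-at-1: output 1 ✗
Consistent faults: {N1 stuck-at-1, N2 stuck-at-0, N3 stuck-at-0, N4 stuck-at-0} — 4 in all.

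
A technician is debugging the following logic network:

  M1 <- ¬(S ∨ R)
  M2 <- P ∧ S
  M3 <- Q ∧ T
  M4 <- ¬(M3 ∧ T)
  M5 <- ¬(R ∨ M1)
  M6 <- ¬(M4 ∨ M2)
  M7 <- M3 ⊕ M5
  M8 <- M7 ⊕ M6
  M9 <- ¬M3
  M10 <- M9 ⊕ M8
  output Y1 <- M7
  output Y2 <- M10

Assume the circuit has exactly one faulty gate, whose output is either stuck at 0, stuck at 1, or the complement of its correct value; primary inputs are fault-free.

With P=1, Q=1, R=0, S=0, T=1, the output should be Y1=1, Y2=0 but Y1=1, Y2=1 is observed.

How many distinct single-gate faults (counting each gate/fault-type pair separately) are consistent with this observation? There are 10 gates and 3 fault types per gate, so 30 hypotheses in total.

12

Fault-free: M1=1, M2=0, M3=1, M4=0, M5=0, M6=1, M7=1, M8=0, M9=0, M10=0 → Y1=1, Y2=0. Observed Y1=1, Y2=1.
  M1: none of the 3 fault types match ✗
  M2: stuck-at-1, inverted output ✓; others ✗
  M3: none of the 3 fault types match ✗
  M4: stuck-at-1, inverted output ✓; others ✗
  M5: none of the 3 fault types match ✗
  M6: stuck-at-0, inverted output ✓; others ✗
  M7: none of the 3 fault types match ✗
  M8: stuck-at-1, inverted output ✓; others ✗
  M9: stuck-at-1, inverted output ✓; others ✗
  M10: stuck-at-1, inverted output ✓; others ✗
Consistent faults: {M2 stuck-at-1, M2 inverted output, M4 stuck-at-1, M4 inverted output, M6 stuck-at-0, M6 inverted output, M8 stuck-at-1, M8 inverted output, M9 stuck-at-1, M9 inverted output, M10 stuck-at-1, M10 inverted output} — 12 in all.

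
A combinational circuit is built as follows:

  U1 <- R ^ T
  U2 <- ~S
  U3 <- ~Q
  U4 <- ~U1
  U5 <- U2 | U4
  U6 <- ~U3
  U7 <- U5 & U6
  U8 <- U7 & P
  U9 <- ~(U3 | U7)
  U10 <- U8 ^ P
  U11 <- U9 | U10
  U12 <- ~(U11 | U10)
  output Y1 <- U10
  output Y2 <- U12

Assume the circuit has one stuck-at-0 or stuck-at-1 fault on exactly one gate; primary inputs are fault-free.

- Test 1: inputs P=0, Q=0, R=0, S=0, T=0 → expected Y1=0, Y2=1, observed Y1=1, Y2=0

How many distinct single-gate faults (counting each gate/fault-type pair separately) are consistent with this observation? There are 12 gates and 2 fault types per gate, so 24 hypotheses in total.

Fault-free: U1=0, U2=1, U3=1, U4=1, U5=1, U6=0, U7=0, U8=0, U9=0, U10=0, U11=0, U12=1 → Y1=0, Y2=1. Observed Y1=1, Y2=0.
  U1: none of the 2 fault types match ✗
  U2: none of the 2 fault types match ✗
  U3: none of the 2 fault types match ✗
  U4: none of the 2 fault types match ✗
  U5: none of the 2 fault types match ✗
  U6: none of the 2 fault types match ✗
  U7: none of the 2 fault types match ✗
  U8: stuck-at-1 ✓; others ✗
  U9: none of the 2 fault types match ✗
  U10: stuck-at-1 ✓; others ✗
  U11: none of the 2 fault types match ✗
  U12: none of the 2 fault types match ✗
Consistent faults: {U8 stuck-at-1, U10 stuck-at-1} — 2 in all.

2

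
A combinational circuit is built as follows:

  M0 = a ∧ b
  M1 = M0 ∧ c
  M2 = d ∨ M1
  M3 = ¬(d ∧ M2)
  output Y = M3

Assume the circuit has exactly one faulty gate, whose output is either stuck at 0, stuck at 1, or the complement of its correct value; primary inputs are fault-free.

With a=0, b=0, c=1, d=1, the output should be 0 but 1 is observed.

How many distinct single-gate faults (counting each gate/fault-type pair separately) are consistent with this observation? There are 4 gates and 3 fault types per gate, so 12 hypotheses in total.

Fault-free: M0=0, M1=0, M2=1, M3=0 → 0. Observed 1.
  M0 stuck-at-0: output 0 ✗
  M0 stuck-at-1: output 0 ✗
  M0 inverted output: output 0 ✗
  M1 stuck-at-0: output 0 ✗
  M1 stuck-at-1: output 0 ✗
  M1 inverted output: output 0 ✗
  M2 stuck-at-0: output 1 ✓
  M2 stuck-at-1: output 0 ✗
  M2 inverted output: output 1 ✓
  M3 stuck-at-0: output 0 ✗
  M3 stuck-at-1: output 1 ✓
  M3 inverted output: output 1 ✓
Consistent faults: {M2 stuck-at-0, M2 inverted output, M3 stuck-at-1, M3 inverted output} — 4 in all.

4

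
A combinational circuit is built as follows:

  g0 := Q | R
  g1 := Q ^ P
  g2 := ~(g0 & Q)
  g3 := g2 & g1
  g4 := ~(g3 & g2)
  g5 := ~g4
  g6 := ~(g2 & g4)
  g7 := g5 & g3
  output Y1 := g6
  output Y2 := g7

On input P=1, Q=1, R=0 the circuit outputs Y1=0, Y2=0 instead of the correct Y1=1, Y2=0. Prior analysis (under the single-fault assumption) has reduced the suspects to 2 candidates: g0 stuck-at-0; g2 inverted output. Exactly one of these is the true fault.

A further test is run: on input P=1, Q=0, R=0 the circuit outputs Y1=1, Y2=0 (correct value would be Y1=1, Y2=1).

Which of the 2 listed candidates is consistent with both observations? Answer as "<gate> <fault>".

g2 inverted output

Evaluate each candidate on input P=1, Q=0, R=0:
  g0 stuck-at-0: g0=0 [stuck-at-0], g1=1, g2=1, g3=1, g4=0, g5=1, g6=1, g7=1 → Y1=1, Y2=1 — eliminated
  g2 inverted output: g0=0, g1=1, g2=0 [inverted output], g3=0, g4=1, g5=0, g6=1, g7=0 → Y1=1, Y2=0 — matches
Only g2 inverted output reproduces the observed Y1=1, Y2=0.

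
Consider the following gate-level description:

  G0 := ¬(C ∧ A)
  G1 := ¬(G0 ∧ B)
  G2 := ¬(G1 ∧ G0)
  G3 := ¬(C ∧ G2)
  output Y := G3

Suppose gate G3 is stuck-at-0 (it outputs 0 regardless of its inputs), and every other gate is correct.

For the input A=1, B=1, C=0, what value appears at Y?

Propagate with G3 forced: G0=1, G1=0, G2=1, G3=0 [stuck-at-0].
So Y = 0. (Without the fault it would be 1.)

0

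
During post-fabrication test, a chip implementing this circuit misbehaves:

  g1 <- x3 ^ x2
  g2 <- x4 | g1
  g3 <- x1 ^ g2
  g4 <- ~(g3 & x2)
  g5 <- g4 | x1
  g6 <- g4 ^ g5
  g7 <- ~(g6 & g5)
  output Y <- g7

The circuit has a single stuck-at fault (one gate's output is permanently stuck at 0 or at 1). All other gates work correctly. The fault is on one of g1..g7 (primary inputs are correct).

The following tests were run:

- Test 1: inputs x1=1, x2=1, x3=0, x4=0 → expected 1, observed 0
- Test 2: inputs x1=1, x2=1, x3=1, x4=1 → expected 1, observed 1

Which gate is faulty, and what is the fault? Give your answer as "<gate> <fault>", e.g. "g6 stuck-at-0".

Fault-free values for test 1 (x1=1, x2=1, x3=0, x4=0): g1=1, g2=1, g3=0, g4=1, g5=1, g6=0, g7=1, giving Y=1. Observed 0.
Test 1: faults giving observed 0 are {g1 stuck-at-0, g2 stuck-at-0, g3 stuck-at-1, g4 stuck-at-0, g6 stuck-at-1, g7 stuck-at-0}.
Test 2 (x1=1, x2=1, x3=1, x4=1): fault-free g1=0, g2=1, g3=0, g4=1, g5=1, g6=0, g7=1 → 1; observed 1. Eliminates g2 stuck-at-0, g3 stuck-at-1, g4 stuck-at-0, g6 stuck-at-1, g7 stuck-at-0.
Only g1 stuck-at-0 is consistent with every test.

g1 stuck-at-0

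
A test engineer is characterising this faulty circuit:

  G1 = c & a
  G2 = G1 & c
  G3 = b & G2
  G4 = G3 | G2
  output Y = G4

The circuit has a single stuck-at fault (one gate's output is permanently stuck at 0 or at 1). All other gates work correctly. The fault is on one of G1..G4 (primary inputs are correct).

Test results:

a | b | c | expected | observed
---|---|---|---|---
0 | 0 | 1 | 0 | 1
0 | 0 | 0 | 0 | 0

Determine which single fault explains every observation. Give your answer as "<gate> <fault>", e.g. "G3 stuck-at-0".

Fault-free values for test 1 (a=0, b=0, c=1): G1=0, G2=0, G3=0, G4=0, giving Y=0. Observed 1.
Test 1: faults giving observed 1 are {G1 stuck-at-1, G2 stuck-at-1, G3 stuck-at-1, G4 stuck-at-1}.
Test 2 (a=0, b=0, c=0): fault-free G1=0, G2=0, G3=0, G4=0 → 0; observed 0. Eliminates G2 stuck-at-1, G3 stuck-at-1, G4 stuck-at-1.
Only G1 stuck-at-1 is consistent with every test.

G1 stuck-at-1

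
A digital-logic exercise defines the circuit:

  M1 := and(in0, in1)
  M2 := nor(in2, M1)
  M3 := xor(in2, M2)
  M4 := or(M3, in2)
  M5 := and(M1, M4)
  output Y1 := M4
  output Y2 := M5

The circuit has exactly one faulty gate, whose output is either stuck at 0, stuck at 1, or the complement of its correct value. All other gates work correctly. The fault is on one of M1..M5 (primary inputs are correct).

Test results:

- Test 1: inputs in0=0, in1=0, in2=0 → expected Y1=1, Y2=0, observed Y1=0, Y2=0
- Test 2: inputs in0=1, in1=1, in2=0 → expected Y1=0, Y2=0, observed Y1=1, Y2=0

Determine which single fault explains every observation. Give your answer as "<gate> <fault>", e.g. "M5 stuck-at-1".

M1 inverted output

Fault-free values for test 1 (in0=0, in1=0, in2=0): M1=0, M2=1, M3=1, M4=1, M5=0, giving Y1=1, Y2=0. Observed Y1=0, Y2=0.
Test 1: faults giving observed Y1=0, Y2=0 are {M1 stuck-at-1, M1 inverted output, M2 stuck-at-0, M2 inverted output, M3 stuck-at-0, M3 inverted output, M4 stuck-at-0, M4 inverted output}.
Test 2 (in0=1, in1=1, in2=0): fault-free M1=1, M2=0, M3=0, M4=0, M5=0 → Y1=0, Y2=0; observed Y1=1, Y2=0. Eliminates M1 stuck-at-1, M2 stuck-at-0, M2 inverted output, M3 stuck-at-0, M3 inverted output, M4 stuck-at-0, M4 inverted output.
Only M1 inverted output is consistent with every test.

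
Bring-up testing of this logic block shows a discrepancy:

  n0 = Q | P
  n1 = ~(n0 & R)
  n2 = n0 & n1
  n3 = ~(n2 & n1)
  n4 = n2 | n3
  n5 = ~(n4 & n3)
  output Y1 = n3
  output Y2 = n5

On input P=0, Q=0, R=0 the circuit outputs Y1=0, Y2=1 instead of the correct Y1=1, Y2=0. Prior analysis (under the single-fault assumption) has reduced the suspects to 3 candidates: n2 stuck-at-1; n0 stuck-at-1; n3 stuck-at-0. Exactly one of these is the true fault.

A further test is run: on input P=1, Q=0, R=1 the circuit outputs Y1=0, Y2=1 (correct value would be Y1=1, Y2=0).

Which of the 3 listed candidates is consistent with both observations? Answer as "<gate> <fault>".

n3 stuck-at-0

Evaluate each candidate on input P=1, Q=0, R=1:
  n2 stuck-at-1: n0=1, n1=0, n2=1 [stuck-at-1], n3=1, n4=1, n5=0 → Y1=1, Y2=0 — eliminated
  n0 stuck-at-1: n0=1 [stuck-at-1], n1=0, n2=0, n3=1, n4=1, n5=0 → Y1=1, Y2=0 — eliminated
  n3 stuck-at-0: n0=1, n1=0, n2=0, n3=0 [stuck-at-0], n4=0, n5=1 → Y1=0, Y2=1 — matches
Only n3 stuck-at-0 reproduces the observed Y1=0, Y2=1.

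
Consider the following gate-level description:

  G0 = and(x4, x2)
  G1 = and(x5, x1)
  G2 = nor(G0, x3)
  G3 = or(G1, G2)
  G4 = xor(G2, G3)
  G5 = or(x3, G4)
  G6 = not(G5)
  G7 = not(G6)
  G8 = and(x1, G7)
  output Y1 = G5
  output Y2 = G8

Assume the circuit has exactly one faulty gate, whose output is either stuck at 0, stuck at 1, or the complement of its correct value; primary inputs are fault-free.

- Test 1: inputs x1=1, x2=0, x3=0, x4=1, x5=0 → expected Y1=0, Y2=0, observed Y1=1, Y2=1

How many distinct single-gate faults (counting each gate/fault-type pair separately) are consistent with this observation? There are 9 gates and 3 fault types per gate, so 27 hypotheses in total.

Fault-free: G0=0, G1=0, G2=1, G3=1, G4=0, G5=0, G6=1, G7=0, G8=0 → Y1=0, Y2=0. Observed Y1=1, Y2=1.
  G0: none of the 3 fault types match ✗
  G1: none of the 3 fault types match ✗
  G2: none of the 3 fault types match ✗
  G3: stuck-at-0, inverted output ✓; others ✗
  G4: stuck-at-1, inverted output ✓; others ✗
  G5: stuck-at-1, inverted output ✓; others ✗
  G6: none of the 3 fault types match ✗
  G7: none of the 3 fault types match ✗
  G8: none of the 3 fault types match ✗
Consistent faults: {G3 stuck-at-0, G3 inverted output, G4 stuck-at-1, G4 inverted output, G5 stuck-at-1, G5 inverted output} — 6 in all.

6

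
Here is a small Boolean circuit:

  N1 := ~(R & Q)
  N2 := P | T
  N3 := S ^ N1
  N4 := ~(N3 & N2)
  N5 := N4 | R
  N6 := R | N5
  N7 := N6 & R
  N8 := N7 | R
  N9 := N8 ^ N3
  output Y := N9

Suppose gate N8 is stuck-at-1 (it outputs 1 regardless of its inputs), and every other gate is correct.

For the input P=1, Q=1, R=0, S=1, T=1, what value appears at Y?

Propagate with N8 forced: N1=1, N2=1, N3=0, N4=1, N5=1, N6=1, N7=0, N8=1 [stuck-at-1], N9=1.
So Y = 1. (Without the fault it would be 0.)

1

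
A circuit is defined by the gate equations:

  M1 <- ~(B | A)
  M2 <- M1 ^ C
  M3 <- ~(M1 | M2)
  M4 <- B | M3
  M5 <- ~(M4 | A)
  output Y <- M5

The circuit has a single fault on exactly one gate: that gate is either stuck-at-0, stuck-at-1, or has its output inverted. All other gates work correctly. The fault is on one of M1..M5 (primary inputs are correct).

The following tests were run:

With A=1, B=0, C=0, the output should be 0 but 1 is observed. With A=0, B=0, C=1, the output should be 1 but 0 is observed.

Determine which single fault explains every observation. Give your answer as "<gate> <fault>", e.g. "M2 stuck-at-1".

M5 inverted output

Fault-free values for test 1 (A=1, B=0, C=0): M1=0, M2=0, M3=1, M4=1, M5=0, giving Y=0. Observed 1.
Test 1: faults giving observed 1 are {M5 stuck-at-1, M5 inverted output}.
Test 2 (A=0, B=0, C=1): fault-free M1=1, M2=0, M3=0, M4=0, M5=1 → 1; observed 0. Eliminates M5 stuck-at-1.
Only M5 inverted output is consistent with every test.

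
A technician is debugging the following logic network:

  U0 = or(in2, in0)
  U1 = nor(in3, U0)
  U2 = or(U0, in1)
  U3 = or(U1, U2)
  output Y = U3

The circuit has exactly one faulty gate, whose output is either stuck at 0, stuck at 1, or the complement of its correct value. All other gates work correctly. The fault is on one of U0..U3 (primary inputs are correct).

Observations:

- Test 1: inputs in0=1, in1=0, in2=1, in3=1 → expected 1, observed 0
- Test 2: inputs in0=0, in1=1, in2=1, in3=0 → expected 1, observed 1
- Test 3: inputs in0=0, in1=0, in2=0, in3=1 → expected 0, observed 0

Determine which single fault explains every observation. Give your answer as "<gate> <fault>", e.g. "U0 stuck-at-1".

U0 stuck-at-0

Fault-free values for test 1 (in0=1, in1=0, in2=1, in3=1): U0=1, U1=0, U2=1, U3=1, giving Y=1. Observed 0.
Test 1: faults giving observed 0 are {U0 stuck-at-0, U0 inverted output, U2 stuck-at-0, U2 inverted output, U3 stuck-at-0, U3 inverted output}.
Test 2 (in0=0, in1=1, in2=1, in3=0): fault-free U0=1, U1=0, U2=1, U3=1 → 1; observed 1. Eliminates U2 stuck-at-0, U2 inverted output, U3 stuck-at-0, U3 inverted output.
Test 3 (in0=0, in1=0, in2=0, in3=1): fault-free U0=0, U1=0, U2=0, U3=0 → 0; observed 0. Eliminates U0 inverted output.
Only U0 stuck-at-0 is consistent with every test.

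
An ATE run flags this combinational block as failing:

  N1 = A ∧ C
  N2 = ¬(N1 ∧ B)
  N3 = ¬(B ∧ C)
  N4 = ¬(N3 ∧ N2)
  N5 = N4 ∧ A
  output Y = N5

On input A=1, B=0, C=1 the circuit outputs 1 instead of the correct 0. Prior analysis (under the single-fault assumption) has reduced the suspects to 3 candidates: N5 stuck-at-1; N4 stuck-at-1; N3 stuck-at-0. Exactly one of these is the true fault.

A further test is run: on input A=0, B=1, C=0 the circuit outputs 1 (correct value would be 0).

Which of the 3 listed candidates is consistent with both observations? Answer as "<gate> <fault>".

Evaluate each candidate on input A=0, B=1, C=0:
  N5 stuck-at-1: N1=0, N2=1, N3=1, N4=0, N5=1 [stuck-at-1] → 1 — matches
  N4 stuck-at-1: N1=0, N2=1, N3=1, N4=1 [stuck-at-1], N5=0 → 0 — eliminated
  N3 stuck-at-0: N1=0, N2=1, N3=0 [stuck-at-0], N4=1, N5=0 → 0 — eliminated
Only N5 stuck-at-1 reproduces the observed 1.

N5 stuck-at-1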